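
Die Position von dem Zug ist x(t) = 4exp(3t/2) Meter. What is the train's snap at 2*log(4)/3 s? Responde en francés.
En partant de la position x(t) = 4·exp(3·t/2), nous prenons 4 dérivées. La dérivée de la position donne la vitesse: v(t) = 6·exp(3·t/2). La dérivée de la vitesse donne l'accélération: a(t) = 9·exp(3·t/2). En dérivant l'accélération, nous obtenons le jerk: j(t) = 27·exp(3·t/2)/2. En prenant d/dt de j(t), nous trouvons s(t) = 81·exp(3·t/2)/4. Nous avons le snap s(t) = 81·exp(3·t/2)/4. En substituant t = 2*log(4)/3: s(2*log(4)/3) = 81.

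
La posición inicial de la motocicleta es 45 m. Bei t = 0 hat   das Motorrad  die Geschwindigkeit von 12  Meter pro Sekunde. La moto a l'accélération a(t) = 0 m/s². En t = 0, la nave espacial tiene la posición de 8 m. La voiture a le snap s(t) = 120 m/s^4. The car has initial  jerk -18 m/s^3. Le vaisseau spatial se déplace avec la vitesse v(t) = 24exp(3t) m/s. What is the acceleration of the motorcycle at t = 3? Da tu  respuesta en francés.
De l'équation de l'accélération a(t) = 0, nous substituons t = 3 pour obtenir a = 0.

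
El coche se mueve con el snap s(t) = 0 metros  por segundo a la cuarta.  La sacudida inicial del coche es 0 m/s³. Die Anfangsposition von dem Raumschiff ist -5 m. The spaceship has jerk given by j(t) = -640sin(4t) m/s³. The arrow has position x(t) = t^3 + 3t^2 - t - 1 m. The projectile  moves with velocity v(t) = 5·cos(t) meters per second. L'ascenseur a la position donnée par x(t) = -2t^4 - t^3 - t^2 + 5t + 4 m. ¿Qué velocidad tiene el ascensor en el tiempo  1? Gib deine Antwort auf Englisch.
Starting from position x(t) = -2·t^4 - t^3 - t^2 + 5·t + 4, we take 1 derivative. Taking d/dt of x(t), we find v(t) = -8·t^3 - 3·t^2 - 2·t + 5. From the given velocity equation v(t) = -8·t^3 - 3·t^2 - 2·t + 5, we substitute t = 1 to get v = -8.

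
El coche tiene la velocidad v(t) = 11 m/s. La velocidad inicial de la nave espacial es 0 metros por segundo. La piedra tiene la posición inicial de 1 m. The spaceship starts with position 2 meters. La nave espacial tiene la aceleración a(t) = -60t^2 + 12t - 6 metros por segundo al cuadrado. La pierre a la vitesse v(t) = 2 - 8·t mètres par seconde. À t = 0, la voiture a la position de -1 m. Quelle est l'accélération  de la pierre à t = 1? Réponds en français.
En partant de la vitesse v(t) = 2 - 8·t, nous prenons 1 dérivée. En dérivant la vitesse, nous obtenons l'accélération: a(t) = -8. De l'équation de l'accélération a(t) = -8, nous substituons t = 1 pour obtenir a = -8.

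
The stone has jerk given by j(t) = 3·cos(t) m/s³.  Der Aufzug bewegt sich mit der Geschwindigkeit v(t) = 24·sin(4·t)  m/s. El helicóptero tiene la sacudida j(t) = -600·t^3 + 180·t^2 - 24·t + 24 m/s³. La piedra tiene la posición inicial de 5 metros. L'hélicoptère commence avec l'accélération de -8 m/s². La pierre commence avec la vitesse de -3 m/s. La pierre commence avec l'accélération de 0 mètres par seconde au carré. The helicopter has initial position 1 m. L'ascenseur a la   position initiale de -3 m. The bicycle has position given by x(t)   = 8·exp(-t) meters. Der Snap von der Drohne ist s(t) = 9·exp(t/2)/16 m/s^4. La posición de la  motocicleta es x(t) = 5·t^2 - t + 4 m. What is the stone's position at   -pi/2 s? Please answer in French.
Nous devons trouver l'intégrale de notre équation du jerk j(t) = 3·cos(t) 3 fois. La primitive du jerk est l'accélération. En utilisant a(0) = 0, nous obtenons a(t) = 3·sin(t). En intégrant l'accélération et en utilisant la condition initiale v(0) = -3, nous obtenons v(t) = -3·cos(t). L'intégrale de la vitesse est la position. En utilisant x(0) = 5, nous obtenons x(t) = 5 - 3·sin(t). Nous avons la position x(t) = 5 - 3·sin(t). En substituant t = -pi/2: x(-pi/2) = 8.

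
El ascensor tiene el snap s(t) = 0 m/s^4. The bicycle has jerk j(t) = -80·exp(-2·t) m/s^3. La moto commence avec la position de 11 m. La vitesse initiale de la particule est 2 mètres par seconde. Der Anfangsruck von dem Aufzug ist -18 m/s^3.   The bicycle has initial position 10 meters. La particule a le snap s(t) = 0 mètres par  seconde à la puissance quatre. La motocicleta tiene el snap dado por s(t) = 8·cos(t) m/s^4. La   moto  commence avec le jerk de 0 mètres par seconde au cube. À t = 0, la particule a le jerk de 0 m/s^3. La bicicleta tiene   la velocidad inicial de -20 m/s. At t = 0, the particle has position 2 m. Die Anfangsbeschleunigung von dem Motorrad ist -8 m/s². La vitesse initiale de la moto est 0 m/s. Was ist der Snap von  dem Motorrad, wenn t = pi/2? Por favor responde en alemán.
Wir haben den Snap s(t) = 8·cos(t). Durch Einsetzen von t = pi/2: s(pi/2) = 0.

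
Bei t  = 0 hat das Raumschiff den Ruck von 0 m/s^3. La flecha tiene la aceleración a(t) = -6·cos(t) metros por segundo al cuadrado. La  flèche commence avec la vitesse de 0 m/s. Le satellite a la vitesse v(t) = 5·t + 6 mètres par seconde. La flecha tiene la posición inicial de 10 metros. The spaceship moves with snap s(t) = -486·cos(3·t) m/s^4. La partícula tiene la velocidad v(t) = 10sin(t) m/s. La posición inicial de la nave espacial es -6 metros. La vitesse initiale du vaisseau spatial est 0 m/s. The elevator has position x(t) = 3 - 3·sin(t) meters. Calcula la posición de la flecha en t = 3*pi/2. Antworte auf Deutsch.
Um dies zu lösen, müssen wir 2 Integrale unserer Gleichung für die Beschleunigung a(t) = -6·cos(t) finden. Mit ∫a(t)dt und Anwendung von v(0) = 0, finden wir v(t) = -6·sin(t). Durch Integration von der Geschwindigkeit und Verwendung der Anfangsbedingung x(0) = 10, erhalten wir x(t) = 6·cos(t) + 4. Aus der Gleichung für die Position x(t) = 6·cos(t) + 4, setzen wir t = 3*pi/2 ein und erhalten x = 4.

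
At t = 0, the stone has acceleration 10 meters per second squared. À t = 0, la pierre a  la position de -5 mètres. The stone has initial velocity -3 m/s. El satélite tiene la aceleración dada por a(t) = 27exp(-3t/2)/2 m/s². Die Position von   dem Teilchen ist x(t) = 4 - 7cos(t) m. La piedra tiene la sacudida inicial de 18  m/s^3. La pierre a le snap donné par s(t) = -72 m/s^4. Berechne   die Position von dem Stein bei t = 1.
Wir müssen das Integral unserer Gleichung für den Snap s(t) = -72 4-mal finden. Das Integral von dem Snap, mit j(0) = 18, ergibt den Ruck: j(t) = 18 - 72·t. Das Integral von dem Ruck, mit a(0) = 10, ergibt die Beschleunigung: a(t) = -36·t^2 + 18·t + 10. Das Integral von der Beschleunigung, mit v(0) = -3, ergibt die Geschwindigkeit: v(t) = -12·t^3 + 9·t^2 + 10·t - 3. Durch Integration von der Geschwindigkeit und Verwendung der Anfangsbedingung x(0) = -5, erhalten wir x(t) = -3·t^4 + 3·t^3 + 5·t^2 - 3·t - 5. Aus der Gleichung für die Position x(t) = -3·t^4 + 3·t^3 + 5·t^2 - 3·t - 5, setzen wir t = 1 ein und erhalten x = -3.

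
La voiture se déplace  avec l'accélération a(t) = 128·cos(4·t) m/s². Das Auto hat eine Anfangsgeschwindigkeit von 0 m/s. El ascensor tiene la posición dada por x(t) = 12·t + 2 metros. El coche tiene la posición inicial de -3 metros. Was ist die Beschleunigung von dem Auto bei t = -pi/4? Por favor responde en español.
Tenemos la aceleración a(t) = 128·cos(4·t). Sustituyendo t = -pi/4: a(-pi/4) = -128.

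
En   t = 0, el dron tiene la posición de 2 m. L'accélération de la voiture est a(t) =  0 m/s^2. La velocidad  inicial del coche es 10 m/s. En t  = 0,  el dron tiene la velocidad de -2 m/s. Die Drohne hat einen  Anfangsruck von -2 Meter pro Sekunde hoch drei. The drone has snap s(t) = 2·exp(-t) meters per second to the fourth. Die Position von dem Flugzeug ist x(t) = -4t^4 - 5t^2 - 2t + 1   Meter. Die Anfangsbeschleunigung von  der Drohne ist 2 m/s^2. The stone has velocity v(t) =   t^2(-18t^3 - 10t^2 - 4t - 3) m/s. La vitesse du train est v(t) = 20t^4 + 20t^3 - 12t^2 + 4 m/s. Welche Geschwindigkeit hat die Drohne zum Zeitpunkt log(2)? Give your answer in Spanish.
Debemos encontrar la antiderivada de nuestra ecuación del snap s(t) = 2·exp(-t) 3 veces. Integrando el snap y usando la condición inicial j(0) = -2, obtenemos j(t) = -2·exp(-t). Integrando la sacudida y usando la condición inicial a(0) = 2, obtenemos a(t) = 2·exp(-t). Integrando la aceleración y usando la condición inicial v(0) = -2, obtenemos v(t) = -2·exp(-t). Usando v(t) = -2·exp(-t) y sustituyendo t = log(2), encontramos v = -1.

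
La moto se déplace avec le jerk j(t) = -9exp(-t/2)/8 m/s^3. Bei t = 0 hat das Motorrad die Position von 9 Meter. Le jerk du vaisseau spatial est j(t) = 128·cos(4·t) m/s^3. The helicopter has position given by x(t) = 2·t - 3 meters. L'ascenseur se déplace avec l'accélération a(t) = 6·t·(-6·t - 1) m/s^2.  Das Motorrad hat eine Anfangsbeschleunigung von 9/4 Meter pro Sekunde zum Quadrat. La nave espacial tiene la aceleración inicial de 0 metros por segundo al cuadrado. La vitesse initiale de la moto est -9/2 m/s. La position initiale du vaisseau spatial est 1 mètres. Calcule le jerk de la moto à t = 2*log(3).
En utilisant j(t) = -9·exp(-t/2)/8 et en substituant t = 2*log(3), nous trouvons j = -3/8.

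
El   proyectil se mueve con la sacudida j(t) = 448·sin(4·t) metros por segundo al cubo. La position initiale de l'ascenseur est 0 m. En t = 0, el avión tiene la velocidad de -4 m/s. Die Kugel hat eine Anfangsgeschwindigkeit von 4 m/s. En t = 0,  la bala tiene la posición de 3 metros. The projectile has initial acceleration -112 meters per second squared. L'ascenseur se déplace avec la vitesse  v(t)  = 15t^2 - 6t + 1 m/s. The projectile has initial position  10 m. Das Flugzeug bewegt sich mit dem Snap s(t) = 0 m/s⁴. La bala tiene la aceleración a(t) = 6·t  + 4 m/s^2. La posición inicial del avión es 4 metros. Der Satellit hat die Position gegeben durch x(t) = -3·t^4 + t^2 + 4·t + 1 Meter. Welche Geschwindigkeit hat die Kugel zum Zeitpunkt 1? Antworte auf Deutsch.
Um dies zu lösen, müssen wir 1 Stammfunktion unserer Gleichung für die Beschleunigung a(t) = 6·t + 4 finden. Durch Integration von der Beschleunigung und Verwendung der Anfangsbedingung v(0) = 4, erhalten wir v(t) = 3·t^2 + 4·t + 4. Mit v(t) = 3·t^2 + 4·t + 4 und Einsetzen von t = 1, finden wir v = 11.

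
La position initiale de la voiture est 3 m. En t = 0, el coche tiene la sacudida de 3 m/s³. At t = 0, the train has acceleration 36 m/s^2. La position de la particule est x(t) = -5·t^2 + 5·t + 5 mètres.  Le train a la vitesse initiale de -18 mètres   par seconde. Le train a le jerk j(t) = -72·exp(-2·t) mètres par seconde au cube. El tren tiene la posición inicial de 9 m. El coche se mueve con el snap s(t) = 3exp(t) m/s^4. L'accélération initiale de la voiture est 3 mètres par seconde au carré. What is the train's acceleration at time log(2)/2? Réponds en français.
Pour résoudre ceci, nous devons prendre 1 primitive de notre équation du jerk j(t) = -72·exp(-2·t). L'intégrale du jerk, avec a(0) = 36, donne l'accélération: a(t) = 36·exp(-2·t). En utilisant a(t) = 36·exp(-2·t) et en substituant t = log(2)/2, nous trouvons a = 18.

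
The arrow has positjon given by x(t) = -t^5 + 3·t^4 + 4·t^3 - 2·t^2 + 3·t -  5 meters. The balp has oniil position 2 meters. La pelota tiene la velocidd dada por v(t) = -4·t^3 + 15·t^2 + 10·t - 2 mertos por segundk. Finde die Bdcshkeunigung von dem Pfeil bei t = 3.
Wir müssen unsere Gleichung für die Position x(t) = -t^5 + 3·t^4 + 4·t^3 - 2·t^2 + 3·t - 5 2-mal ableiten. Mit d/dt von x(t) finden wir v(t) = -5·t^4 + 12·t^3 + 12·t^2 - 4·t + 3. Durch Ableiten von der Geschwindigkeit erhalten wir die Beschleunigung: a(t) = -20·t^3 + 36·t^2 + 24·t - 4. Wir haben die Beschleunigung a(t) = -20·t^3 + 36·t^2 + 24·t - 4. Durch Einsetzen von t = 3: a(3) = -148.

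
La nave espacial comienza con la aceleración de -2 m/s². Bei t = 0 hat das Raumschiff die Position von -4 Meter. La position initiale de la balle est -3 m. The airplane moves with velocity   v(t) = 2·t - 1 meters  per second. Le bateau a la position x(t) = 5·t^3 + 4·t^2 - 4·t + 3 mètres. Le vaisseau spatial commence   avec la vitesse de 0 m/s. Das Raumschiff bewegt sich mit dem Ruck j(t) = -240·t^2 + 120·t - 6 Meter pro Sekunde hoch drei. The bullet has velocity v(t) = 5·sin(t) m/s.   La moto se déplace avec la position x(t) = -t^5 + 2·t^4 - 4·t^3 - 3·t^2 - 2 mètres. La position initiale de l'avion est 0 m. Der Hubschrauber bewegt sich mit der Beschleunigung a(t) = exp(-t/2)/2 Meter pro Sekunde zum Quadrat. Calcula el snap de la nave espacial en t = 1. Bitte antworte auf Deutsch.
Um dies zu lösen, müssen wir 1 Ableitung unserer Gleichung für den Ruck j(t) = -240·t^2 + 120·t - 6 nehmen. Die Ableitung von dem Ruck ergibt den Snap: s(t) = 120 - 480·t. Aus der Gleichung für den Snap s(t) = 120 - 480·t, setzen wir t = 1 ein und erhalten s = -360.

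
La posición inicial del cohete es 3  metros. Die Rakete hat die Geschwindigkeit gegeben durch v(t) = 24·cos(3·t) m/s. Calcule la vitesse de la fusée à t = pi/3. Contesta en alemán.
Wir haben die Geschwindigkeit v(t) = 24·cos(3·t). Durch Einsetzen von t = pi/3: v(pi/3) = -24.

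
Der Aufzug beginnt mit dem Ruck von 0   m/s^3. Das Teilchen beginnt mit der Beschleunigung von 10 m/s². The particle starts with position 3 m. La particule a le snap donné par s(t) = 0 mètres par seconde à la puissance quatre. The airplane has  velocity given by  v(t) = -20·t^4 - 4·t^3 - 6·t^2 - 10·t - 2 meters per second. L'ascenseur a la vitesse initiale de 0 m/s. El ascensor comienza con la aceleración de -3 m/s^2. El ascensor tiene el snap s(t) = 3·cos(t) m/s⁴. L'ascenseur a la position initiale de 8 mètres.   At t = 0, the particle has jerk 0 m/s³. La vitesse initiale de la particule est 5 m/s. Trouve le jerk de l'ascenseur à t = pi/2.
En partant du snap s(t) = 3·cos(t), nous prenons 1 primitive. En intégrant le snap et en utilisant la condition initiale j(0) = 0, nous obtenons j(t) = 3·sin(t). Nous avons le jerk j(t) = 3·sin(t). En substituant t = pi/2: j(pi/2) = 3.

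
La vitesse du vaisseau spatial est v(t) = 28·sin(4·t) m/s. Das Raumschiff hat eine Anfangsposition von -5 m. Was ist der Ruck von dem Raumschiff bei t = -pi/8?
Wir müssen unsere Gleichung für die Geschwindigkeit v(t) = 28·sin(4·t) 2-mal ableiten. Mit d/dt von v(t) finden wir a(t) = 112·cos(4·t). Mit d/dt von a(t) finden wir j(t) = -448·sin(4·t). Mit j(t) = -448·sin(4·t) und Einsetzen von t = -pi/8, finden wir j = 448.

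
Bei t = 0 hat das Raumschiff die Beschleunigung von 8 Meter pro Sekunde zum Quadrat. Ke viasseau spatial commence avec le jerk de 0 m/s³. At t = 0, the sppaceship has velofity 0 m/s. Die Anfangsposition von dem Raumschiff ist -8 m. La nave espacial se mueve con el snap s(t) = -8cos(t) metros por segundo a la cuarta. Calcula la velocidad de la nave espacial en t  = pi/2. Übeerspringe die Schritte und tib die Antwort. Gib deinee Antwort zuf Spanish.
En t = pi/2, v = 8.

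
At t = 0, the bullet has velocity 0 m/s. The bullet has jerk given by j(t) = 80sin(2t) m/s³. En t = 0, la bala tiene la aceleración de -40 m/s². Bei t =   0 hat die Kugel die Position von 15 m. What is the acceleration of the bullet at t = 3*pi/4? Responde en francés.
En partant du jerk j(t) = 80·sin(2·t), nous prenons 1 intégrale. En prenant ∫j(t)dt et en appliquant a(0) = -40, nous trouvons a(t) = -40·cos(2·t). Nous avons l'accélération a(t) = -40·cos(2·t). En substituant t = 3*pi/4: a(3*pi/4) = 0.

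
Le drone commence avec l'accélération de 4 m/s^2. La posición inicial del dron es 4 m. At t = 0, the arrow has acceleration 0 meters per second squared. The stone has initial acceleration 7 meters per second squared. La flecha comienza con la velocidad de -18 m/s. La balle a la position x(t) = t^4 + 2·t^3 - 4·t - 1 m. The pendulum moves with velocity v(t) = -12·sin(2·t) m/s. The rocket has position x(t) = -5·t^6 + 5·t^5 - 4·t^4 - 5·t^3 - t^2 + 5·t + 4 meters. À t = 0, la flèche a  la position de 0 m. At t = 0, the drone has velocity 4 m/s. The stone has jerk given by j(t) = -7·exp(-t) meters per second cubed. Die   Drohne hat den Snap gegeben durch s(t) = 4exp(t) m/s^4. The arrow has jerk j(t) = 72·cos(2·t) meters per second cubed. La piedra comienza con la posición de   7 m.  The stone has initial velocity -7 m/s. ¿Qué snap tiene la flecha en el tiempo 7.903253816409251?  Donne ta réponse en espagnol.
Para resolver esto, necesitamos tomar 1 derivada de nuestra ecuación de la sacudida j(t) = 72·cos(2·t). Tomando d/dt de j(t), encontramos s(t) = -144·sin(2·t). Usando s(t) = -144·sin(2·t) y sustituyendo t = 7.903253816409251, encontramos s = 14.1674325657401.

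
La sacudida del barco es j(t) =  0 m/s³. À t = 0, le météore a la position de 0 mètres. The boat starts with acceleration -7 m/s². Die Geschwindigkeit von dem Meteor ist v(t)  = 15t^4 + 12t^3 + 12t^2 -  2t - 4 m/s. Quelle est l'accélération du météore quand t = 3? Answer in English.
Starting from velocity v(t) = 15·t^4 + 12·t^3 + 12·t^2 - 2·t - 4, we take 1 derivative. The derivative of velocity gives acceleration: a(t) = 60·t^3 + 36·t^2 + 24·t - 2. From the given acceleration equation a(t) = 60·t^3 + 36·t^2 + 24·t - 2, we substitute t = 3 to get a = 2014.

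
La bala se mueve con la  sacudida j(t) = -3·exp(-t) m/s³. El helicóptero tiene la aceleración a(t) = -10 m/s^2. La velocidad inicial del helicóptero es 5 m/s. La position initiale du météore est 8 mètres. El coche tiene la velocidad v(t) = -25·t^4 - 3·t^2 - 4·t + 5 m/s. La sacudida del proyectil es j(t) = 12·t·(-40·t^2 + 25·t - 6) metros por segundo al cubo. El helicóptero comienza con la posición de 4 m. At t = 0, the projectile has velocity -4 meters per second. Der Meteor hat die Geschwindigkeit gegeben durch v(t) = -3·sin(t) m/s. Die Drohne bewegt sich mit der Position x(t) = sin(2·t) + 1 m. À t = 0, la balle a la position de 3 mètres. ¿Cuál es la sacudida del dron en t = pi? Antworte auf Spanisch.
Debemos derivar nuestra ecuación de la posición x(t) = sin(2·t) + 1 3 veces. Derivando la posición, obtenemos la velocidad: v(t) = 2·cos(2·t). Derivando la velocidad, obtenemos la aceleración: a(t) = -4·sin(2·t). Tomando d/dt de a(t), encontramos j(t) = -8·cos(2·t). De la ecuación de la sacudida j(t) = -8·cos(2·t), sustituimos t = pi para obtener j = -8.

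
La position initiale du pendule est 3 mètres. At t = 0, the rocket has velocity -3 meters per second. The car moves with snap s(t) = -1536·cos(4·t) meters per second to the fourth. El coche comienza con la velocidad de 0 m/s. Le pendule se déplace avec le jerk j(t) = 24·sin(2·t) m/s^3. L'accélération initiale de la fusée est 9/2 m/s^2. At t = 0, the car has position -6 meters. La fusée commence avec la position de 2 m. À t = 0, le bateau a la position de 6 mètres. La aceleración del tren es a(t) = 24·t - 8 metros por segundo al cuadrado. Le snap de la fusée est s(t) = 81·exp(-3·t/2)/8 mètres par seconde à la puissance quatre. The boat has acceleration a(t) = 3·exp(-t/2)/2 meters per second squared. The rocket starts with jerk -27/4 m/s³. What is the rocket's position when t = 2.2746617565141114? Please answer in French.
Pour résoudre ceci, nous devons prendre 4 intégrales de notre équation du snap s(t) = 81·exp(-3·t/2)/8. En prenant ∫s(t)dt et en appliquant j(0) = -27/4, nous trouvons j(t) = -27·exp(-3·t/2)/4. En intégrant le jerk et en utilisant la condition initiale a(0) = 9/2, nous obtenons a(t) = 9·exp(-3·t/2)/2. En prenant ∫a(t)dt et en appliquant v(0) = -3, nous trouvons v(t) = -3·exp(-3·t/2). La primitive de la vitesse, avec x(0) = 2, donne la position: x(t) = 2·exp(-3·t/2). Nous avons la position x(t) = 2·exp(-3·t/2). En substituant t = 2.2746617565141114: x(2.2746617565141114) = 0.0659508537683469.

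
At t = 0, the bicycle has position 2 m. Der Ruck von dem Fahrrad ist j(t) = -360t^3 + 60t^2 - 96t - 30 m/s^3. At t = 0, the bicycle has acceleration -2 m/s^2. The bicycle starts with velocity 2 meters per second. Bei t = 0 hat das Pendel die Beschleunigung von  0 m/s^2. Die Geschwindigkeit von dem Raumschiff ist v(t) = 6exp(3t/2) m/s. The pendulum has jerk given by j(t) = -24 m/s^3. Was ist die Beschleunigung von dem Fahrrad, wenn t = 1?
Ausgehend von dem Ruck j(t) = -360·t^3 + 60·t^2 - 96·t - 30, nehmen wir 1 Integral. Durch Integration von dem Ruck und Verwendung der Anfangsbedingung a(0) = -2, erhalten wir a(t) = -90·t^4 + 20·t^3 - 48·t^2 - 30·t - 2. Mit a(t) = -90·t^4 + 20·t^3 - 48·t^2 - 30·t - 2 und Einsetzen von t = 1, finden wir a = -150.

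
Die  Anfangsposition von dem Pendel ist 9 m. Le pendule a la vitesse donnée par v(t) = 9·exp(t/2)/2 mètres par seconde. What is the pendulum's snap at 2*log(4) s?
We must differentiate our velocity equation v(t) = 9·exp(t/2)/2 3 times. The derivative of velocity gives acceleration: a(t) = 9·exp(t/2)/4. The derivative of acceleration gives jerk: j(t) = 9·exp(t/2)/8. The derivative of jerk gives snap: s(t) = 9·exp(t/2)/16. Using s(t) = 9·exp(t/2)/16 and substituting t = 2*log(4), we find s = 9/4.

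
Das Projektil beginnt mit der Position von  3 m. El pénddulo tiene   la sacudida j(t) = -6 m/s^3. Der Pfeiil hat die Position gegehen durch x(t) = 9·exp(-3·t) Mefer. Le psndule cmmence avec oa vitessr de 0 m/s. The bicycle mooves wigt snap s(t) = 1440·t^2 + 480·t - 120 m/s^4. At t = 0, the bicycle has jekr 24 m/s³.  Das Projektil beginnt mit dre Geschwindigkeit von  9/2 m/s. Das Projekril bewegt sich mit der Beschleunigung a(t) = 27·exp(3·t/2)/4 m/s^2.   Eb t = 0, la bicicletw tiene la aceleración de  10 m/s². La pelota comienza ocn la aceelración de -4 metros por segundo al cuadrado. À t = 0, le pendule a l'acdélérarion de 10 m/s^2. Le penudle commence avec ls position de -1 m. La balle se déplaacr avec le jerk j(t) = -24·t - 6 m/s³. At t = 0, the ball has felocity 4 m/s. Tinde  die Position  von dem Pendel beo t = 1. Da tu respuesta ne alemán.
Wir müssen unsere Gleichung für den Ruck j(t) = -6 3-mal integrieren. Die Stammfunktion von dem Ruck, mit a(0) = 10, ergibt die Beschleunigung: a(t) = 10 - 6·t. Durch Integration von der Beschleunigung und Verwendung der Anfangsbedingung v(0) = 0, erhalten wir v(t) = t·(10 - 3·t). Die Stammfunktion von der Geschwindigkeit ist die Position. Mit x(0) = -1 erhalten wir x(t) = -t^3 + 5·t^2 - 1. Aus der Gleichung für die Position x(t) = -t^3 + 5·t^2 - 1, setzen wir t = 1 ein und erhalten x = 3.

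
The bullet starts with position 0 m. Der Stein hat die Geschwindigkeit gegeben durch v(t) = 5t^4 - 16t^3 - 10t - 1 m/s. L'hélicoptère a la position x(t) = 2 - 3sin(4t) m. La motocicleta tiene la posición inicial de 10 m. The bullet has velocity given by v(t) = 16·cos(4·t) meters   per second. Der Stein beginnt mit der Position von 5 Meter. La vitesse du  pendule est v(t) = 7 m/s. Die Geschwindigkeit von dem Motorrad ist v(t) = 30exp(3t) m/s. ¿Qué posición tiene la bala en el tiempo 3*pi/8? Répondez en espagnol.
Debemos encontrar la antiderivada de nuestra ecuación de la velocidad v(t) = 16·cos(4·t) 1 vez. Tomando ∫v(t)dt y aplicando x(0) = 0, encontramos x(t) = 4·sin(4·t). Tenemos la posición x(t) = 4·sin(4·t). Sustituyendo t = 3*pi/8: x(3*pi/8) = -4.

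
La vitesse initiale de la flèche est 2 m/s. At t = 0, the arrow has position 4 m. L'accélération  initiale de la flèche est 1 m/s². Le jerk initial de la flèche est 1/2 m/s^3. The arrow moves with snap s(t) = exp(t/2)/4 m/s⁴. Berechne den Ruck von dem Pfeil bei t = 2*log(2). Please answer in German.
Wir müssen das Integral unserer Gleichung für den Snap s(t) = exp(t/2)/4 1-mal finden. Die Stammfunktion von dem Snap ist der Ruck. Mit j(0) = 1/2 erhalten wir j(t) = exp(t/2)/2. Aus der Gleichung für den Ruck j(t) = exp(t/2)/2, setzen wir t = 2*log(2) ein und erhalten j = 1.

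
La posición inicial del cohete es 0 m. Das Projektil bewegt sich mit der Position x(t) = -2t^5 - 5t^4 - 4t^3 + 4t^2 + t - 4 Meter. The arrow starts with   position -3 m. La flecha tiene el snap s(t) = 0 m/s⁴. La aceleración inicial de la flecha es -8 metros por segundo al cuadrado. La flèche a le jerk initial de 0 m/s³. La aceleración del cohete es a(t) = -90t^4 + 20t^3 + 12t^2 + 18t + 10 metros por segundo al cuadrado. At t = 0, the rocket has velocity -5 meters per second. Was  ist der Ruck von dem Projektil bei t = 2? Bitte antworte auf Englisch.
Starting from position x(t) = -2·t^5 - 5·t^4 - 4·t^3 + 4·t^2 + t - 4, we take 3 derivatives. The derivative of position gives velocity: v(t) = -10·t^4 - 20·t^3 - 12·t^2 + 8·t + 1. The derivative of velocity gives acceleration: a(t) = -40·t^3 - 60·t^2 - 24·t + 8. Differentiating acceleration, we get jerk: j(t) = -120·t^2 - 120·t - 24. From the given jerk equation j(t) = -120·t^2 - 120·t - 24, we substitute t = 2 to get j = -744.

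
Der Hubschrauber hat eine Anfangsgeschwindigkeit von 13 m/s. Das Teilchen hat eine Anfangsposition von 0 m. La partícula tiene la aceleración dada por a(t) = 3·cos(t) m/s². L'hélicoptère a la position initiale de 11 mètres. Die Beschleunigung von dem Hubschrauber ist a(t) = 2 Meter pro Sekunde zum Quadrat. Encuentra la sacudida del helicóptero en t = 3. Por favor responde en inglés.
To solve this, we need to take 1 derivative of our acceleration equation a(t) = 2. Differentiating acceleration, we get jerk: j(t) = 0. From the given jerk equation j(t) = 0, we substitute t = 3 to get j = 0.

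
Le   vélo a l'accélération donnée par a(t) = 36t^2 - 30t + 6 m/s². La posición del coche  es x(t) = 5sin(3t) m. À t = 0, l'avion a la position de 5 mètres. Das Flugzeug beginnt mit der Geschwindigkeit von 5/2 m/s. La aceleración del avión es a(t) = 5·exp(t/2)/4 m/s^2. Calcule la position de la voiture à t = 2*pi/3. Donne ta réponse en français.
De l'équation de la position x(t) = 5·sin(3·t), nous substituons t = 2*pi/3 pour obtenir x = 0.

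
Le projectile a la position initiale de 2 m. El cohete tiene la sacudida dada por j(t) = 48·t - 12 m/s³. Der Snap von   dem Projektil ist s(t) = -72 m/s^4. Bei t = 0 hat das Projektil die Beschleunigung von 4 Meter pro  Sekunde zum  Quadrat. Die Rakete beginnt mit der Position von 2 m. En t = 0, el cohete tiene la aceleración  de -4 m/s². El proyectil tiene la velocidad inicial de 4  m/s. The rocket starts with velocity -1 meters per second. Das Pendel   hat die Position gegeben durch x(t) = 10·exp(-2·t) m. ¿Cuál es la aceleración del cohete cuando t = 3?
Debemos encontrar la integral de nuestra ecuación de la sacudida j(t) = 48·t - 12 1 vez. Integrando la sacudida y usando la condición inicial a(0) = -4, obtenemos a(t) = 24·t^2 - 12·t - 4. Tenemos la aceleración a(t) = 24·t^2 - 12·t - 4. Sustituyendo t = 3: a(3) = 176.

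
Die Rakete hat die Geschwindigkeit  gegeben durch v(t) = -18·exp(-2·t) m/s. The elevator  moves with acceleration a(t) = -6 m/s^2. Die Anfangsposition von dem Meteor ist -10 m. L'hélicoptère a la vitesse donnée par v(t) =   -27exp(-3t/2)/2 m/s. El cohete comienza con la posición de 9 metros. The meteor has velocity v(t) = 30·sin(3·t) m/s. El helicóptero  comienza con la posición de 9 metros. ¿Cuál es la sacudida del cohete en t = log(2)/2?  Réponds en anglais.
To solve this, we need to take 2 derivatives of our velocity equation v(t) = -18·exp(-2·t). Differentiating velocity, we get acceleration: a(t) = 36·exp(-2·t). Differentiating acceleration, we get jerk: j(t) = -72·exp(-2·t). From the given jerk equation j(t) = -72·exp(-2·t), we substitute t = log(2)/2 to get j = -36.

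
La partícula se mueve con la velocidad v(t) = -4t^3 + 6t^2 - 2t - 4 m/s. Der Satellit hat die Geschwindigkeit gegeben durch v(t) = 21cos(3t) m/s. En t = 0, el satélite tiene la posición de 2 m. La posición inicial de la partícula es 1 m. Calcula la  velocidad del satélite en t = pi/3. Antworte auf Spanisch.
Tenemos la velocidad v(t) = 21·cos(3·t). Sustituyendo t = pi/3: v(pi/3) = -21.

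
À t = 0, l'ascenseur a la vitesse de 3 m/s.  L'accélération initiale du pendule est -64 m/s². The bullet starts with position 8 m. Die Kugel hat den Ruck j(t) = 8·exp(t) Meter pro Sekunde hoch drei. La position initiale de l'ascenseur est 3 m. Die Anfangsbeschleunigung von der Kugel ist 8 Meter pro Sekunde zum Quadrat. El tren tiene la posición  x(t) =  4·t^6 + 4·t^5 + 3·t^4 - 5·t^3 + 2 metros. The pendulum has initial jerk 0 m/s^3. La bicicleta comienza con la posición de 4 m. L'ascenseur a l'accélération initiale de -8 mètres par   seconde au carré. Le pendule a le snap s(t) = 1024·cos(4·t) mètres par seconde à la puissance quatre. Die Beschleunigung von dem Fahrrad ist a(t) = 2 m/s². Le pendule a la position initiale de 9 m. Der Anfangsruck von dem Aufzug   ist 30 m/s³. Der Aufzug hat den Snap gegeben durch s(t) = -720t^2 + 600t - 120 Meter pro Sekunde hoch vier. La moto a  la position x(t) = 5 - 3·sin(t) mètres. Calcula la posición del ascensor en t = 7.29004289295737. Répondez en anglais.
To solve this, we need to take 4 integrals of our snap equation s(t) = -720·t^2 + 600·t - 120. Integrating snap and using the initial condition j(0) = 30, we get j(t) = -240·t^3 + 300·t^2 - 120·t + 30. Integrating jerk and using the initial condition a(0) = -8, we get a(t) = -60·t^4 + 100·t^3 - 60·t^2 + 30·t - 8. Taking ∫a(t)dt and applying v(0) = 3, we find v(t) = -12·t^5 + 25·t^4 - 20·t^3 + 15·t^2 - 8·t + 3. Taking ∫v(t)dt and applying x(0) = 3, we find x(t) = -2·t^6 + 5·t^5 - 5·t^4 + 5·t^3 - 4·t^2 + 3·t + 3. We have position x(t) = -2·t^6 + 5·t^5 - 5·t^4 + 5·t^3 - 4·t^2 + 3·t + 3. Substituting t = 7.29004289295737: x(7.29004289295737) = -209623.654957090.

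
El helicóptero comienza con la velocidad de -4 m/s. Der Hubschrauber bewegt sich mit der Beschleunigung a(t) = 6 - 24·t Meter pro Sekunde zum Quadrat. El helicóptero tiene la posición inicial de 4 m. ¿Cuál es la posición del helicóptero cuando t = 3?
Partiendo de la aceleración a(t) = 6 - 24·t, tomamos 2 integrales. La antiderivada de la aceleración, con v(0) = -4, da la velocidad: v(t) = -12·t^2 + 6·t - 4. La integral de la velocidad, con x(0) = 4, da la posición: x(t) = -4·t^3 + 3·t^2 - 4·t + 4. Usando x(t) = -4·t^3 + 3·t^2 - 4·t + 4 y sustituyendo t = 3, encontramos x = -89.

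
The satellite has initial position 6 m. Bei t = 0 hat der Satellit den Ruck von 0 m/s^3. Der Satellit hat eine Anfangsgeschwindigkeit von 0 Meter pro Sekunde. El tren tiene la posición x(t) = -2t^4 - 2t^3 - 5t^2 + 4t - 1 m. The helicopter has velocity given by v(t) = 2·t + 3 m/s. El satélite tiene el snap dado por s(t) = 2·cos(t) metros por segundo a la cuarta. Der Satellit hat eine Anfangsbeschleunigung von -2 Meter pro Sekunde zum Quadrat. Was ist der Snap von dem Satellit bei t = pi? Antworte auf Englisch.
From the given snap equation s(t) = 2·cos(t), we substitute t = pi to get s = -2.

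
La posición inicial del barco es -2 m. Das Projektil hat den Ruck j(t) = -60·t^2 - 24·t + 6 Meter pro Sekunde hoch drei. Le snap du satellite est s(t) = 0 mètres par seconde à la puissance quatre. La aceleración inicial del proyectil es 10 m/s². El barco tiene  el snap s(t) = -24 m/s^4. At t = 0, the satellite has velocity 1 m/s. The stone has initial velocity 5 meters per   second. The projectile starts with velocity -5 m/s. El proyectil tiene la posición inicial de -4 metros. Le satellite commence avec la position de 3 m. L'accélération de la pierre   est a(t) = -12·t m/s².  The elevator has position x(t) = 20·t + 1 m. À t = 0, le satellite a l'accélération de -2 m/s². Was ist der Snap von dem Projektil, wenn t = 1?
Um dies zu lösen, müssen wir 1 Ableitung unserer Gleichung für den Ruck j(t) = -60·t^2 - 24·t + 6 nehmen. Durch Ableiten von dem Ruck erhalten wir den Snap: s(t) = -120·t - 24. Wir haben den Snap s(t) = -120·t - 24. Durch Einsetzen von t = 1: s(1) = -144.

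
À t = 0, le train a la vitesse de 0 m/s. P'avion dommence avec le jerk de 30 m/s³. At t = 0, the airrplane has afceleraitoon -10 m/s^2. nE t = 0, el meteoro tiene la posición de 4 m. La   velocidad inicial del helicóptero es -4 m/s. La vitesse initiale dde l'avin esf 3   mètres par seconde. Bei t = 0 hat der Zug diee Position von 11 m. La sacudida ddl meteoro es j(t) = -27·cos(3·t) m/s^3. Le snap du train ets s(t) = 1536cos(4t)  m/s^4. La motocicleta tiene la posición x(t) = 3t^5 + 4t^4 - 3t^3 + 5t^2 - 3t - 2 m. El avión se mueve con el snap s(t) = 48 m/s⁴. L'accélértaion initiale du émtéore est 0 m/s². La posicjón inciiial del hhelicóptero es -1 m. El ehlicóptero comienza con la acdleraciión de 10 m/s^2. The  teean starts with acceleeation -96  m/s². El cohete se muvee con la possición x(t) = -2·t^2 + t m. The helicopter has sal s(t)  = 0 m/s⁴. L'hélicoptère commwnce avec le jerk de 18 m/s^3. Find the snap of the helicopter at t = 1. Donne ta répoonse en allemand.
Aus der Gleichung für den Snap s(t) = 0, setzen wir t = 1 ein und erhalten s = 0.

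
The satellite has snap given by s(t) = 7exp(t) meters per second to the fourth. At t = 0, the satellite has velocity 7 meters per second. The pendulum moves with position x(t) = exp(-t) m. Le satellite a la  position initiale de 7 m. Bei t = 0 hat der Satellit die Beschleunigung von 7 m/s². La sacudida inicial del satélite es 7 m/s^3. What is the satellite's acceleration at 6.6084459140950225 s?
Starting from snap s(t) = 7·exp(t), we take 2 antiderivatives. Taking ∫s(t)dt and applying j(0) = 7, we find j(t) = 7·exp(t). Finding the integral of j(t) and using a(0) = 7: a(t) = 7·exp(t). From the given acceleration equation a(t) = 7·exp(t), we substitute t = 6.6084459140950225 to get a = 5189.31022732108.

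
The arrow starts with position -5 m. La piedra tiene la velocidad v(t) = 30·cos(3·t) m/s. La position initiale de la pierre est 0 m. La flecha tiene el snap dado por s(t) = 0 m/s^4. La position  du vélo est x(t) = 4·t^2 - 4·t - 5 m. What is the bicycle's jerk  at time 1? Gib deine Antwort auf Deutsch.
Um dies zu lösen, müssen wir 3 Ableitungen unserer Gleichung für die Position x(t) = 4·t^2 - 4·t - 5 nehmen. Die Ableitung von der Position ergibt die Geschwindigkeit: v(t) = 8·t - 4. Mit d/dt von v(t) finden wir a(t) = 8. Durch Ableiten von der Beschleunigung erhalten wir den Ruck: j(t) = 0. Wir haben den Ruck j(t) = 0. Durch Einsetzen von t = 1: j(1) = 0.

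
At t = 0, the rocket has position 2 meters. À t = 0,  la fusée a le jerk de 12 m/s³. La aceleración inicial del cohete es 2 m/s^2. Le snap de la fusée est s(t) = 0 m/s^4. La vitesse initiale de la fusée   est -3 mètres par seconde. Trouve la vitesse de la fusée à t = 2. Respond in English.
To solve this, we need to take 3 antiderivatives of our snap equation s(t) = 0. Finding the antiderivative of s(t) and using j(0) = 12: j(t) = 12. The integral of jerk is acceleration. Using a(0) = 2, we get a(t) = 12·t + 2. The antiderivative of acceleration, with v(0) = -3, gives velocity: v(t) = 6·t^2 + 2·t - 3. Using v(t) = 6·t^2 + 2·t - 3 and substituting t = 2, we find v = 25.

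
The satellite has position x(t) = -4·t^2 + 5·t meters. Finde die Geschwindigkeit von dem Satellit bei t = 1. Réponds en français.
En partant de la position x(t) = -4·t^2 + 5·t, nous prenons 1 dérivée. En dérivant la position, nous obtenons la vitesse: v(t) = 5 - 8·t. En utilisant v(t) = 5 - 8·t et en substituant t = 1, nous trouvons v = -3.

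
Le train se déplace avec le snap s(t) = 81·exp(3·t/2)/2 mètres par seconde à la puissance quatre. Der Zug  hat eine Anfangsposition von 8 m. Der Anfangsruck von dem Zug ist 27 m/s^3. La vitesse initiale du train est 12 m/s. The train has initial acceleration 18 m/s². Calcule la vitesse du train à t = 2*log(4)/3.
Pour résoudre ceci, nous devons prendre 3 primitives de notre équation du snap s(t) = 81·exp(3·t/2)/2. En intégrant le snap et en utilisant la condition initiale j(0) = 27, nous obtenons j(t) = 27·exp(3·t/2). En prenant ∫j(t)dt et en appliquant a(0) = 18, nous trouvons a(t) = 18·exp(3·t/2). L'intégrale de l'accélération, avec v(0) = 12, donne la vitesse: v(t) = 12·exp(3·t/2). En utilisant v(t) = 12·exp(3·t/2) et en substituant t = 2*log(4)/3, nous trouvons v = 48.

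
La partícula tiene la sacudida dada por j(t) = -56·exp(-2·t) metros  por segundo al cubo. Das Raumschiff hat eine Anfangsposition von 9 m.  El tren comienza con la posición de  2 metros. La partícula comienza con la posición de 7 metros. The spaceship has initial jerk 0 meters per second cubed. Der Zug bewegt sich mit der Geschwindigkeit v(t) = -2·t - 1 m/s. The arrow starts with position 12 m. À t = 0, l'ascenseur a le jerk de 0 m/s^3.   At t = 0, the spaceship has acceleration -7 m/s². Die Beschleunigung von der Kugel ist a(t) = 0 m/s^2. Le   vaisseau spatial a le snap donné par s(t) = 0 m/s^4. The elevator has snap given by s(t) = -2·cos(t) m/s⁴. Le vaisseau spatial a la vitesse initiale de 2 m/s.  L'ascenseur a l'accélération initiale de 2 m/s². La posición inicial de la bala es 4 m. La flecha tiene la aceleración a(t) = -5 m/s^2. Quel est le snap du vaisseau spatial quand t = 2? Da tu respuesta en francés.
De l'équation du snap s(t) = 0, nous substituons t = 2 pour obtenir s = 0.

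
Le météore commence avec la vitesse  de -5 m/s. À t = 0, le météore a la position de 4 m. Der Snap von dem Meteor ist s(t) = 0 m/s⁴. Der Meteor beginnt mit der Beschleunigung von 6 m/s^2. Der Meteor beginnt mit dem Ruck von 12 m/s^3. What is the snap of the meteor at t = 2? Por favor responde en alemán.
Aus der Gleichung für den Snap s(t) = 0, setzen wir t = 2 ein und erhalten s = 0.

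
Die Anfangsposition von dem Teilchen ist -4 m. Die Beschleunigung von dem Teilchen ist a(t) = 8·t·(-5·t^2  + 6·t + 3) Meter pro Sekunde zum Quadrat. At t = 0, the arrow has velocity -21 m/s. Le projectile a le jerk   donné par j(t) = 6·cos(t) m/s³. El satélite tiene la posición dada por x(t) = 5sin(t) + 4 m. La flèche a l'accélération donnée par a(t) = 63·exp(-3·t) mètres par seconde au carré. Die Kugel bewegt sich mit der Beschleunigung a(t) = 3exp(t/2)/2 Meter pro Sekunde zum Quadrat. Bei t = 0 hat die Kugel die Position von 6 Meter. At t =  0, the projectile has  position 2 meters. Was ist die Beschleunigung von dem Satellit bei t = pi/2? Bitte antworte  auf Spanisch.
Partiendo de la posición x(t) = 5·sin(t) + 4, tomamos 2 derivadas. Derivando la posición, obtenemos la velocidad: v(t) = 5·cos(t). Derivando la velocidad, obtenemos la aceleración: a(t) = -5·sin(t). Tenemos la aceleración a(t) = -5·sin(t). Sustituyendo t = pi/2: a(pi/2) = -5.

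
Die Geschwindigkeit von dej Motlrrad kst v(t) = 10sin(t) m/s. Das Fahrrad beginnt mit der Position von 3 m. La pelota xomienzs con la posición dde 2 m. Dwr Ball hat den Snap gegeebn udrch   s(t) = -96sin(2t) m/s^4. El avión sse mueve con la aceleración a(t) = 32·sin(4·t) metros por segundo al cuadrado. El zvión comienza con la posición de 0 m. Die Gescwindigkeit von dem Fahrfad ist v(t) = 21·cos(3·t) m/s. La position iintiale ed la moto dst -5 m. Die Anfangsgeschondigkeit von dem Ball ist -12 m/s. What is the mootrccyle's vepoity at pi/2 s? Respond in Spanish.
Tenemos la velocidad v(t) = 10·sin(t). Sustituyendo t = pi/2: v(pi/2) = 10.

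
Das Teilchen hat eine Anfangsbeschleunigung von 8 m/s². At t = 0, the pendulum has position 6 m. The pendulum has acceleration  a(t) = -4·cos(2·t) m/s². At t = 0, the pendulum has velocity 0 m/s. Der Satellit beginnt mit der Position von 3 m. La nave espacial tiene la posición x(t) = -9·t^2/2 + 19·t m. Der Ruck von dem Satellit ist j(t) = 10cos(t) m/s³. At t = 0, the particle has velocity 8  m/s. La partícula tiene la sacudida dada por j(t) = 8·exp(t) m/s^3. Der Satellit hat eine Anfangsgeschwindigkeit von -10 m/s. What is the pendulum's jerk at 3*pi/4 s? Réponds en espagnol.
Debemos derivar nuestra ecuación de la aceleración a(t) = -4·cos(2·t) 1 vez. Derivando la aceleración, obtenemos la sacudida: j(t) = 8·sin(2·t). Usando j(t) = 8·sin(2·t) y sustituyendo t = 3*pi/4, encontramos j = -8.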